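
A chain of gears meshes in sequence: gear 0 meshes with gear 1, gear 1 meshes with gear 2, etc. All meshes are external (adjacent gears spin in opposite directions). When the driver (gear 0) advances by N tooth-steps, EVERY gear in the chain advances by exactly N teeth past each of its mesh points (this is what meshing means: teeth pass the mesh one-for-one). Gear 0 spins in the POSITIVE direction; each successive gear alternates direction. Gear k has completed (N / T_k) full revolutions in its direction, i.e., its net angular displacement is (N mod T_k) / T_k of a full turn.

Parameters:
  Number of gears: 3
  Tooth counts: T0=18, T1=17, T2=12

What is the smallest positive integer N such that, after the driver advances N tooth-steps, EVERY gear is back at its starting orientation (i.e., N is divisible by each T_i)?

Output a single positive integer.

Answer: 612

Derivation:
Gear k returns to start when N is a multiple of T_k.
All gears at start simultaneously when N is a common multiple of [18, 17, 12]; the smallest such N is lcm(18, 17, 12).
Start: lcm = T0 = 18
Fold in T1=17: gcd(18, 17) = 1; lcm(18, 17) = 18 * 17 / 1 = 306 / 1 = 306
Fold in T2=12: gcd(306, 12) = 6; lcm(306, 12) = 306 * 12 / 6 = 3672 / 6 = 612
Full cycle length = 612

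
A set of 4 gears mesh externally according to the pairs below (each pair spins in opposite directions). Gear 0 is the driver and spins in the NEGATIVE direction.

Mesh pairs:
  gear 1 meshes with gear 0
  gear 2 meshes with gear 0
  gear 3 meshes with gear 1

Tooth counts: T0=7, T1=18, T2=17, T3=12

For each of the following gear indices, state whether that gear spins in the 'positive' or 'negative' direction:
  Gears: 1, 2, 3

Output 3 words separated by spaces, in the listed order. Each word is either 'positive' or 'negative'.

Gear 0 (driver): negative (depth 0)
  gear 1: meshes with gear 0 -> depth 1 -> positive (opposite of gear 0)
  gear 2: meshes with gear 0 -> depth 1 -> positive (opposite of gear 0)
  gear 3: meshes with gear 1 -> depth 2 -> negative (opposite of gear 1)
Queried indices 1, 2, 3 -> positive, positive, negative

Answer: positive positive negative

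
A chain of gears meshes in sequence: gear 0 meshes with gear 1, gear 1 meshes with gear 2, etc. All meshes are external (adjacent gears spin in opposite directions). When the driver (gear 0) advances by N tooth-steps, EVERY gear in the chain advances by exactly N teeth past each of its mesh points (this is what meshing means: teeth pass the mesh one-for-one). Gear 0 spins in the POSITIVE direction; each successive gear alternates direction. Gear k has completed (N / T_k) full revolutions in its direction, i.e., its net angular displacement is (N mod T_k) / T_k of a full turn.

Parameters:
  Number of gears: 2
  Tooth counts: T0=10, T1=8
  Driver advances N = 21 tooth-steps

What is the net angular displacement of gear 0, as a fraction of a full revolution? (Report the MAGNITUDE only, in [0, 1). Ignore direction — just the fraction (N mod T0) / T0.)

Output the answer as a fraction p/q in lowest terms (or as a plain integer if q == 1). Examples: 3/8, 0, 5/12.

Chain of 2 gears, tooth counts: [10, 8]
  gear 0: T0=10, direction=positive, advance = 21 mod 10 = 1 teeth = 1/10 turn
  gear 1: T1=8, direction=negative, advance = 21 mod 8 = 5 teeth = 5/8 turn
Gear 0: 21 mod 10 = 1
Fraction = 1 / 10 = 1/10 (gcd(1,10)=1) = 1/10

Answer: 1/10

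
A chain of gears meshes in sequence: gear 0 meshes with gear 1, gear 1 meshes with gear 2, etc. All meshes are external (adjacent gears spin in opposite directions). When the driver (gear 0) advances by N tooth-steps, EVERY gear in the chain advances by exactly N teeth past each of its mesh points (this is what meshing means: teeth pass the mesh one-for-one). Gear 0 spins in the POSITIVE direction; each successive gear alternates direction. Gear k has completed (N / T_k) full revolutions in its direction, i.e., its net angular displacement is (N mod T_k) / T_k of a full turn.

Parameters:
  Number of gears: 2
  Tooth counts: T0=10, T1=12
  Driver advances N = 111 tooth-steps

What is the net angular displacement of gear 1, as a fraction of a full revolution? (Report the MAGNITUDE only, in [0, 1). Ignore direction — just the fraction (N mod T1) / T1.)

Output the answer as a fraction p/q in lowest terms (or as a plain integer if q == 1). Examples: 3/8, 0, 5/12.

Answer: 1/4

Derivation:
Chain of 2 gears, tooth counts: [10, 12]
  gear 0: T0=10, direction=positive, advance = 111 mod 10 = 1 teeth = 1/10 turn
  gear 1: T1=12, direction=negative, advance = 111 mod 12 = 3 teeth = 3/12 turn
Gear 1: 111 mod 12 = 3
Fraction = 3 / 12 = 1/4 (gcd(3,12)=3) = 1/4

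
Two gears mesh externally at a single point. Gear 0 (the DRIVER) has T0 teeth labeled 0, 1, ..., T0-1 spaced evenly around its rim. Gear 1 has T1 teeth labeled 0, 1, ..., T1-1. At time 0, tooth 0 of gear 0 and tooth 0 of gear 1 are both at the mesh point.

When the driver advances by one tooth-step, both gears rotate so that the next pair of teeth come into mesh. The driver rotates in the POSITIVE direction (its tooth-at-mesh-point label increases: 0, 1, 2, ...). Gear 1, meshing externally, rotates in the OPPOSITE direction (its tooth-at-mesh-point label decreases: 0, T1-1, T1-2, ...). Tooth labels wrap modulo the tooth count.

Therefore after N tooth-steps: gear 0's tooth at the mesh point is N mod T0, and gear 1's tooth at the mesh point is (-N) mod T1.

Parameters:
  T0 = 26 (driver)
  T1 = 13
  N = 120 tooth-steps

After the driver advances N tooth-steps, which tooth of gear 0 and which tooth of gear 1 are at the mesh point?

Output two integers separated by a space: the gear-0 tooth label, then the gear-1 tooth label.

Gear 0 (driver, T0=26): tooth at mesh = N mod T0
  120 = 4 * 26 + 16, so 120 mod 26 = 16
  gear 0 tooth = 16
Gear 1 (driven, T1=13): tooth at mesh = (-N) mod T1
  120 = 9 * 13 + 3, so 120 mod 13 = 3
  (-120) mod 13 = (-3) mod 13 = 13 - 3 = 10
Mesh after 120 steps: gear-0 tooth 16 meets gear-1 tooth 10

Answer: 16 10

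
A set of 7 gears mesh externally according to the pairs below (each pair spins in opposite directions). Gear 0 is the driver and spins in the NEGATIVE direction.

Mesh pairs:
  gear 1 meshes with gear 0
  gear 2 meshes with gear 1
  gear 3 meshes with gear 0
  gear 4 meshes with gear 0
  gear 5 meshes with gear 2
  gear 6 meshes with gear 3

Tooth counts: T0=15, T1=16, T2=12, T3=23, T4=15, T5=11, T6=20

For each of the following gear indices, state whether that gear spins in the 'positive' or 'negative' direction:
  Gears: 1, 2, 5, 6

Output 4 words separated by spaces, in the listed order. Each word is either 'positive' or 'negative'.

Gear 0 (driver): negative (depth 0)
  gear 1: meshes with gear 0 -> depth 1 -> positive (opposite of gear 0)
  gear 2: meshes with gear 1 -> depth 2 -> negative (opposite of gear 1)
  gear 3: meshes with gear 0 -> depth 1 -> positive (opposite of gear 0)
  gear 4: meshes with gear 0 -> depth 1 -> positive (opposite of gear 0)
  gear 5: meshes with gear 2 -> depth 3 -> positive (opposite of gear 2)
  gear 6: meshes with gear 3 -> depth 2 -> negative (opposite of gear 3)
Queried indices 1, 2, 5, 6 -> positive, negative, positive, negative

Answer: positive negative positive negative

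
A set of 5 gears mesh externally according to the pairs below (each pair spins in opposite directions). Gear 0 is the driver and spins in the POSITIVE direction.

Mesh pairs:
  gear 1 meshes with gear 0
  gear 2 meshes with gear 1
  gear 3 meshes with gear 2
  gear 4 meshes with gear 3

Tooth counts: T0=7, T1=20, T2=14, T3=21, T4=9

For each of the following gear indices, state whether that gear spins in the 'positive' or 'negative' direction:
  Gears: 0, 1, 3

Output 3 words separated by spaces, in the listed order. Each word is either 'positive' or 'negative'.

Answer: positive negative negative

Derivation:
Gear 0 (driver): positive (depth 0)
  gear 1: meshes with gear 0 -> depth 1 -> negative (opposite of gear 0)
  gear 2: meshes with gear 1 -> depth 2 -> positive (opposite of gear 1)
  gear 3: meshes with gear 2 -> depth 3 -> negative (opposite of gear 2)
  gear 4: meshes with gear 3 -> depth 4 -> positive (opposite of gear 3)
Queried indices 0, 1, 3 -> positive, negative, negative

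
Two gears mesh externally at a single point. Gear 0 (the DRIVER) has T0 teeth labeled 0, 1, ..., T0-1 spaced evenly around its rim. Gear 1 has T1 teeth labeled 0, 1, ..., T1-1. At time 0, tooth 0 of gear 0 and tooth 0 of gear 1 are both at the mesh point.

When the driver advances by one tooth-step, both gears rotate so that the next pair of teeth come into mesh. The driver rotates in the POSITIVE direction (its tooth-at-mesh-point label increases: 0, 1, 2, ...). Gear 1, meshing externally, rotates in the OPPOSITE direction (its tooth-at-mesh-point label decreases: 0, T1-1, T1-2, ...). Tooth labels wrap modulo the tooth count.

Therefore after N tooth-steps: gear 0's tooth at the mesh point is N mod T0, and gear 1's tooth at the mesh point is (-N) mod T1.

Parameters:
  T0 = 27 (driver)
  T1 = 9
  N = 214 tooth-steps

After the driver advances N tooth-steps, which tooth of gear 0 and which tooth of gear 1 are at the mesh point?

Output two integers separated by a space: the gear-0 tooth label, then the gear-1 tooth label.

Gear 0 (driver, T0=27): tooth at mesh = N mod T0
  214 = 7 * 27 + 25, so 214 mod 27 = 25
  gear 0 tooth = 25
Gear 1 (driven, T1=9): tooth at mesh = (-N) mod T1
  214 = 23 * 9 + 7, so 214 mod 9 = 7
  (-214) mod 9 = (-7) mod 9 = 9 - 7 = 2
Mesh after 214 steps: gear-0 tooth 25 meets gear-1 tooth 2

Answer: 25 2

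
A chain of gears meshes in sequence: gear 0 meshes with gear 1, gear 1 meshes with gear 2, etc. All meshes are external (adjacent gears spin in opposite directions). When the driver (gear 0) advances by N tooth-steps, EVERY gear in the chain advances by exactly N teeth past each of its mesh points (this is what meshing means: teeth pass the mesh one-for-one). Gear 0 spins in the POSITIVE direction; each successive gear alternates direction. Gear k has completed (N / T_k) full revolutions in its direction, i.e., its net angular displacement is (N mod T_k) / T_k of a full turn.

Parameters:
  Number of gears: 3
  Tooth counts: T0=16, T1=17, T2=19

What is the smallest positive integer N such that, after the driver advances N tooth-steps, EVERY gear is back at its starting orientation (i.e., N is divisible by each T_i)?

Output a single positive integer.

Gear k returns to start when N is a multiple of T_k.
All gears at start simultaneously when N is a common multiple of [16, 17, 19]; the smallest such N is lcm(16, 17, 19).
Start: lcm = T0 = 16
Fold in T1=17: gcd(16, 17) = 1; lcm(16, 17) = 16 * 17 / 1 = 272 / 1 = 272
Fold in T2=19: gcd(272, 19) = 1; lcm(272, 19) = 272 * 19 / 1 = 5168 / 1 = 5168
Full cycle length = 5168

Answer: 5168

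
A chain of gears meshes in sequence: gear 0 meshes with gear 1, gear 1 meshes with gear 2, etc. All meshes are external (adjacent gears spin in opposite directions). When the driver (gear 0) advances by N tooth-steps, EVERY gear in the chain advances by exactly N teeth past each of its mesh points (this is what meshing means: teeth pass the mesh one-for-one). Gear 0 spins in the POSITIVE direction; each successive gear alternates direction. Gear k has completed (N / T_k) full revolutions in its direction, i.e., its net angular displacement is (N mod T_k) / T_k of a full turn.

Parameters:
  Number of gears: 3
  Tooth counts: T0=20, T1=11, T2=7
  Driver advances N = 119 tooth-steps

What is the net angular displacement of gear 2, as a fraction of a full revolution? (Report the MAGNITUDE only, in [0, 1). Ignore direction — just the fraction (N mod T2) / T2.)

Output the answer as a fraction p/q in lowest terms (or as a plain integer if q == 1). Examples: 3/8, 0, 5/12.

Chain of 3 gears, tooth counts: [20, 11, 7]
  gear 0: T0=20, direction=positive, advance = 119 mod 20 = 19 teeth = 19/20 turn
  gear 1: T1=11, direction=negative, advance = 119 mod 11 = 9 teeth = 9/11 turn
  gear 2: T2=7, direction=positive, advance = 119 mod 7 = 0 teeth = 0/7 turn
Gear 2: 119 mod 7 = 0
Fraction = 0 / 7 = 0/1 (gcd(0,7)=7) = 0

Answer: 0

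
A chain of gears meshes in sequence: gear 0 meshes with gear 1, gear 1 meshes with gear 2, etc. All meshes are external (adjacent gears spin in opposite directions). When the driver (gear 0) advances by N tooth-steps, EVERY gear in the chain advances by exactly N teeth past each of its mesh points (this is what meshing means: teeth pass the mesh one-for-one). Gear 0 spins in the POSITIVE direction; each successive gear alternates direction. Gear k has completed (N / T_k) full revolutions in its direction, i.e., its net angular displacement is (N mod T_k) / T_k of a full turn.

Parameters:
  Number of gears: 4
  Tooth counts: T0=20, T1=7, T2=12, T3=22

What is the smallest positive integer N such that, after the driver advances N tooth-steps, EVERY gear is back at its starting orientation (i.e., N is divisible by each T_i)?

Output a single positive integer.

Gear k returns to start when N is a multiple of T_k.
All gears at start simultaneously when N is a common multiple of [20, 7, 12, 22]; the smallest such N is lcm(20, 7, 12, 22).
Start: lcm = T0 = 20
Fold in T1=7: gcd(20, 7) = 1; lcm(20, 7) = 20 * 7 / 1 = 140 / 1 = 140
Fold in T2=12: gcd(140, 12) = 4; lcm(140, 12) = 140 * 12 / 4 = 1680 / 4 = 420
Fold in T3=22: gcd(420, 22) = 2; lcm(420, 22) = 420 * 22 / 2 = 9240 / 2 = 4620
Full cycle length = 4620

Answer: 4620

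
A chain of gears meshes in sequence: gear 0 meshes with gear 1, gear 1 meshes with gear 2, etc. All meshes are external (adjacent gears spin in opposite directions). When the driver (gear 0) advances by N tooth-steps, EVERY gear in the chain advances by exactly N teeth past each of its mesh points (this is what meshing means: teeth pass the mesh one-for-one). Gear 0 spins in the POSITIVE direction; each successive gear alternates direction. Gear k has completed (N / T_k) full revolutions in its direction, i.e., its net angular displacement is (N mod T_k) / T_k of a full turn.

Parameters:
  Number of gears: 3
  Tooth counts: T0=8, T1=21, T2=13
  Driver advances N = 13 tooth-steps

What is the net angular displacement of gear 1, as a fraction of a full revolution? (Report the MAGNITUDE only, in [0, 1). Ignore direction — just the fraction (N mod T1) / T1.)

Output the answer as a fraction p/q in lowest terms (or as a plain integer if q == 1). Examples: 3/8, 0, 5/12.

Answer: 13/21

Derivation:
Chain of 3 gears, tooth counts: [8, 21, 13]
  gear 0: T0=8, direction=positive, advance = 13 mod 8 = 5 teeth = 5/8 turn
  gear 1: T1=21, direction=negative, advance = 13 mod 21 = 13 teeth = 13/21 turn
  gear 2: T2=13, direction=positive, advance = 13 mod 13 = 0 teeth = 0/13 turn
Gear 1: 13 mod 21 = 13
Fraction = 13 / 21 = 13/21 (gcd(13,21)=1) = 13/21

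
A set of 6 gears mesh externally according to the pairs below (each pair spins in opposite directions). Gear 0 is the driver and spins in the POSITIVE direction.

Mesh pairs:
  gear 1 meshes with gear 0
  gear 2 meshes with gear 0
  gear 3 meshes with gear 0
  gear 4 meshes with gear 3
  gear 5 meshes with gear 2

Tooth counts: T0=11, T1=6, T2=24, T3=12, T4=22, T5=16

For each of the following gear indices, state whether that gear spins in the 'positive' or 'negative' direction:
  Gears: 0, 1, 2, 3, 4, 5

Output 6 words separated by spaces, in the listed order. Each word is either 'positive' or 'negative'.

Answer: positive negative negative negative positive positive

Derivation:
Gear 0 (driver): positive (depth 0)
  gear 1: meshes with gear 0 -> depth 1 -> negative (opposite of gear 0)
  gear 2: meshes with gear 0 -> depth 1 -> negative (opposite of gear 0)
  gear 3: meshes with gear 0 -> depth 1 -> negative (opposite of gear 0)
  gear 4: meshes with gear 3 -> depth 2 -> positive (opposite of gear 3)
  gear 5: meshes with gear 2 -> depth 2 -> positive (opposite of gear 2)
Queried indices 0, 1, 2, 3, 4, 5 -> positive, negative, negative, negative, positive, positive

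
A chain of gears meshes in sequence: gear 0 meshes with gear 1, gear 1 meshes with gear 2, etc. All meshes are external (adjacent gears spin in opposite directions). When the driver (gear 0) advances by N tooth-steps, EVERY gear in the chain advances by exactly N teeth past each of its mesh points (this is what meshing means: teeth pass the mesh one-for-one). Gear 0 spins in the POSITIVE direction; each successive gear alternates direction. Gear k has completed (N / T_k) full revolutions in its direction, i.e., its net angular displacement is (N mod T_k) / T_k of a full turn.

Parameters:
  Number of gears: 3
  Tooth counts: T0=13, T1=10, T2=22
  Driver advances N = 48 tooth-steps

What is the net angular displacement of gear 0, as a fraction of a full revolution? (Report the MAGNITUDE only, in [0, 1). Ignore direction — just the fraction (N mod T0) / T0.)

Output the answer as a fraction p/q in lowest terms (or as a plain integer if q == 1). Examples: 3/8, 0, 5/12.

Answer: 9/13

Derivation:
Chain of 3 gears, tooth counts: [13, 10, 22]
  gear 0: T0=13, direction=positive, advance = 48 mod 13 = 9 teeth = 9/13 turn
  gear 1: T1=10, direction=negative, advance = 48 mod 10 = 8 teeth = 8/10 turn
  gear 2: T2=22, direction=positive, advance = 48 mod 22 = 4 teeth = 4/22 turn
Gear 0: 48 mod 13 = 9
Fraction = 9 / 13 = 9/13 (gcd(9,13)=1) = 9/13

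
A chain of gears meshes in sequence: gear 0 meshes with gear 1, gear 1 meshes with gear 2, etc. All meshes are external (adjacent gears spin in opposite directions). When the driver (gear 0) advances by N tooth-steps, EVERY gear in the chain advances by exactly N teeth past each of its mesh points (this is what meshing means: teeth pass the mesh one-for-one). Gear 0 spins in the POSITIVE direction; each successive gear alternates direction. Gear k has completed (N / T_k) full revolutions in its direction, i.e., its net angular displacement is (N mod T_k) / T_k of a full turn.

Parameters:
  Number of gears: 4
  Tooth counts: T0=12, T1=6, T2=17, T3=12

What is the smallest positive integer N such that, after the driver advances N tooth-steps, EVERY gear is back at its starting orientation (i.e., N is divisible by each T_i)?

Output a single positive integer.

Gear k returns to start when N is a multiple of T_k.
All gears at start simultaneously when N is a common multiple of [12, 6, 17, 12]; the smallest such N is lcm(12, 6, 17, 12).
Start: lcm = T0 = 12
Fold in T1=6: gcd(12, 6) = 6; lcm(12, 6) = 12 * 6 / 6 = 72 / 6 = 12
Fold in T2=17: gcd(12, 17) = 1; lcm(12, 17) = 12 * 17 / 1 = 204 / 1 = 204
Fold in T3=12: gcd(204, 12) = 12; lcm(204, 12) = 204 * 12 / 12 = 2448 / 12 = 204
Full cycle length = 204

Answer: 204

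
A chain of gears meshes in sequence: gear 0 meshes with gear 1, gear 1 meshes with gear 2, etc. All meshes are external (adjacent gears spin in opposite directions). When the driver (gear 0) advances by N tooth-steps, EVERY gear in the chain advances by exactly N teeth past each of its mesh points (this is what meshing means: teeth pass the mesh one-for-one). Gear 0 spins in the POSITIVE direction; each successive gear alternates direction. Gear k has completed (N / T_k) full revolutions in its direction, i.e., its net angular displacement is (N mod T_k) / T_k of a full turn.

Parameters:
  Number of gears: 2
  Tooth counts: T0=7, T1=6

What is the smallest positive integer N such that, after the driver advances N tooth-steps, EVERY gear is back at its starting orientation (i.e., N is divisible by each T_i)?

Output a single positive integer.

Answer: 42

Derivation:
Gear k returns to start when N is a multiple of T_k.
All gears at start simultaneously when N is a common multiple of [7, 6]; the smallest such N is lcm(7, 6).
Start: lcm = T0 = 7
Fold in T1=6: gcd(7, 6) = 1; lcm(7, 6) = 7 * 6 / 1 = 42 / 1 = 42
Full cycle length = 42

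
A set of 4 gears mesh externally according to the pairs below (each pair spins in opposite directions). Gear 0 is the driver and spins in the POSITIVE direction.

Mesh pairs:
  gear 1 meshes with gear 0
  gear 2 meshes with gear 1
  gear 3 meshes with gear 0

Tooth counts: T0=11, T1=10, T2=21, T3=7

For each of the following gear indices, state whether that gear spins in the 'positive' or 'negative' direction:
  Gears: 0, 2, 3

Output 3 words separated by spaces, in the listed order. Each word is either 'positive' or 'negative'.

Gear 0 (driver): positive (depth 0)
  gear 1: meshes with gear 0 -> depth 1 -> negative (opposite of gear 0)
  gear 2: meshes with gear 1 -> depth 2 -> positive (opposite of gear 1)
  gear 3: meshes with gear 0 -> depth 1 -> negative (opposite of gear 0)
Queried indices 0, 2, 3 -> positive, positive, negative

Answer: positive positive negative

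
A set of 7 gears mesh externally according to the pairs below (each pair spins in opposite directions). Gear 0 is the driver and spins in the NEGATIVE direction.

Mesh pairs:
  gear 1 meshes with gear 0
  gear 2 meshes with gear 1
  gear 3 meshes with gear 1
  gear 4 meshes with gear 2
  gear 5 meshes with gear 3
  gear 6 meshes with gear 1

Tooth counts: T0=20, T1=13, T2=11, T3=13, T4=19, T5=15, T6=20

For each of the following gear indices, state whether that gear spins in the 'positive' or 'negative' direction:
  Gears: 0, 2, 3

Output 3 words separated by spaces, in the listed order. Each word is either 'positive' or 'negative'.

Gear 0 (driver): negative (depth 0)
  gear 1: meshes with gear 0 -> depth 1 -> positive (opposite of gear 0)
  gear 2: meshes with gear 1 -> depth 2 -> negative (opposite of gear 1)
  gear 3: meshes with gear 1 -> depth 2 -> negative (opposite of gear 1)
  gear 4: meshes with gear 2 -> depth 3 -> positive (opposite of gear 2)
  gear 5: meshes with gear 3 -> depth 3 -> positive (opposite of gear 3)
  gear 6: meshes with gear 1 -> depth 2 -> negative (opposite of gear 1)
Queried indices 0, 2, 3 -> negative, negative, negative

Answer: negative negative negative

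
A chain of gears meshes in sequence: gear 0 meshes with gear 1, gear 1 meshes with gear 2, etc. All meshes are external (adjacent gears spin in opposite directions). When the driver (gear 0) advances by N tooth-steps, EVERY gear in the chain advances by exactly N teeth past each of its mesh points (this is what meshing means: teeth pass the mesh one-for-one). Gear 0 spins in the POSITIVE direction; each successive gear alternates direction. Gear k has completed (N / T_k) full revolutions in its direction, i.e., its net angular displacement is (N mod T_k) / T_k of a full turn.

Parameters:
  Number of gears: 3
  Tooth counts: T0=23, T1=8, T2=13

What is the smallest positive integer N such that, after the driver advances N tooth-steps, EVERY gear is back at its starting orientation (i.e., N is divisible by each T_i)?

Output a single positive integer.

Answer: 2392

Derivation:
Gear k returns to start when N is a multiple of T_k.
All gears at start simultaneously when N is a common multiple of [23, 8, 13]; the smallest such N is lcm(23, 8, 13).
Start: lcm = T0 = 23
Fold in T1=8: gcd(23, 8) = 1; lcm(23, 8) = 23 * 8 / 1 = 184 / 1 = 184
Fold in T2=13: gcd(184, 13) = 1; lcm(184, 13) = 184 * 13 / 1 = 2392 / 1 = 2392
Full cycle length = 2392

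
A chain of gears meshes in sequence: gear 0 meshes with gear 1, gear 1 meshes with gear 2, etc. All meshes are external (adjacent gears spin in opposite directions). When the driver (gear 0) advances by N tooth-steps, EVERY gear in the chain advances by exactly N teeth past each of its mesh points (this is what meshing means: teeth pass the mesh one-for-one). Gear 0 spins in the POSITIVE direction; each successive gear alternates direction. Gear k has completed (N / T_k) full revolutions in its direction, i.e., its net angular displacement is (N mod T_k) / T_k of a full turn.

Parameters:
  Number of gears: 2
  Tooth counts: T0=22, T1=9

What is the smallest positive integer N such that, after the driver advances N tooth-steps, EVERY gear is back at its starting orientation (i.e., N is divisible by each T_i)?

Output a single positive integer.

Answer: 198

Derivation:
Gear k returns to start when N is a multiple of T_k.
All gears at start simultaneously when N is a common multiple of [22, 9]; the smallest such N is lcm(22, 9).
Start: lcm = T0 = 22
Fold in T1=9: gcd(22, 9) = 1; lcm(22, 9) = 22 * 9 / 1 = 198 / 1 = 198
Full cycle length = 198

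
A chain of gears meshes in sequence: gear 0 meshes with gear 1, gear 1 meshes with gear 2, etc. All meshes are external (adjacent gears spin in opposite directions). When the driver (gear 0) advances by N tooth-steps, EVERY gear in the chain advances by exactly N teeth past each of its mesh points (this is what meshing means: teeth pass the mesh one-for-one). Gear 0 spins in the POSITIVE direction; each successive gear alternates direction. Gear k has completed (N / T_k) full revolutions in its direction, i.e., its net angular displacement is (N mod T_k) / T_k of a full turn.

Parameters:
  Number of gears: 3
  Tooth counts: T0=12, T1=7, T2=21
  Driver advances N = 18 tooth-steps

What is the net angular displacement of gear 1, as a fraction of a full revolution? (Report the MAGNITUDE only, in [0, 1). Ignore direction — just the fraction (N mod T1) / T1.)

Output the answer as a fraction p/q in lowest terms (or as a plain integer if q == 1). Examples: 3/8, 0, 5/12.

Chain of 3 gears, tooth counts: [12, 7, 21]
  gear 0: T0=12, direction=positive, advance = 18 mod 12 = 6 teeth = 6/12 turn
  gear 1: T1=7, direction=negative, advance = 18 mod 7 = 4 teeth = 4/7 turn
  gear 2: T2=21, direction=positive, advance = 18 mod 21 = 18 teeth = 18/21 turn
Gear 1: 18 mod 7 = 4
Fraction = 4 / 7 = 4/7 (gcd(4,7)=1) = 4/7

Answer: 4/7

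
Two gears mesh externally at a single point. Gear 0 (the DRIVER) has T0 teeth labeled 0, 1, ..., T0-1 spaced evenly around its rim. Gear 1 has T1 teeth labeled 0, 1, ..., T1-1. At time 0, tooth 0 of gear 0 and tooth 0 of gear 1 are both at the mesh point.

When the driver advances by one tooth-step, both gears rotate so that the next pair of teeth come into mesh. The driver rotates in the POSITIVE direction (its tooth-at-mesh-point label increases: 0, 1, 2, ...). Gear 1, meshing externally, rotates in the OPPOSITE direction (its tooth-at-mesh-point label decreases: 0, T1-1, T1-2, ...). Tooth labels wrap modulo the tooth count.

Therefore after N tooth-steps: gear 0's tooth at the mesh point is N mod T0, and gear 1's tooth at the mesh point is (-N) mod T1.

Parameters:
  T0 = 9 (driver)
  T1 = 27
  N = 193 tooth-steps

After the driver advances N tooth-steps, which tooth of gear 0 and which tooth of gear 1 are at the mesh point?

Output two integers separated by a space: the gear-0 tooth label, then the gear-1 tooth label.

Gear 0 (driver, T0=9): tooth at mesh = N mod T0
  193 = 21 * 9 + 4, so 193 mod 9 = 4
  gear 0 tooth = 4
Gear 1 (driven, T1=27): tooth at mesh = (-N) mod T1
  193 = 7 * 27 + 4, so 193 mod 27 = 4
  (-193) mod 27 = (-4) mod 27 = 27 - 4 = 23
Mesh after 193 steps: gear-0 tooth 4 meets gear-1 tooth 23

Answer: 4 23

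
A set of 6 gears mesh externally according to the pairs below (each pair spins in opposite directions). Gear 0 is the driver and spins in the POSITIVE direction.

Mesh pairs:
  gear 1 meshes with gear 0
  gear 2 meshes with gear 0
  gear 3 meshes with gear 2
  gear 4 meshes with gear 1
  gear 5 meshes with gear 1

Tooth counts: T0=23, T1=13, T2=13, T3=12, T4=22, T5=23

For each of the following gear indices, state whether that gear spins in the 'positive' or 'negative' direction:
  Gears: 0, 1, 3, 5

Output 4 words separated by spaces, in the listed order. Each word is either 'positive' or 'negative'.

Gear 0 (driver): positive (depth 0)
  gear 1: meshes with gear 0 -> depth 1 -> negative (opposite of gear 0)
  gear 2: meshes with gear 0 -> depth 1 -> negative (opposite of gear 0)
  gear 3: meshes with gear 2 -> depth 2 -> positive (opposite of gear 2)
  gear 4: meshes with gear 1 -> depth 2 -> positive (opposite of gear 1)
  gear 5: meshes with gear 1 -> depth 2 -> positive (opposite of gear 1)
Queried indices 0, 1, 3, 5 -> positive, negative, positive, positive

Answer: positive negative positive positive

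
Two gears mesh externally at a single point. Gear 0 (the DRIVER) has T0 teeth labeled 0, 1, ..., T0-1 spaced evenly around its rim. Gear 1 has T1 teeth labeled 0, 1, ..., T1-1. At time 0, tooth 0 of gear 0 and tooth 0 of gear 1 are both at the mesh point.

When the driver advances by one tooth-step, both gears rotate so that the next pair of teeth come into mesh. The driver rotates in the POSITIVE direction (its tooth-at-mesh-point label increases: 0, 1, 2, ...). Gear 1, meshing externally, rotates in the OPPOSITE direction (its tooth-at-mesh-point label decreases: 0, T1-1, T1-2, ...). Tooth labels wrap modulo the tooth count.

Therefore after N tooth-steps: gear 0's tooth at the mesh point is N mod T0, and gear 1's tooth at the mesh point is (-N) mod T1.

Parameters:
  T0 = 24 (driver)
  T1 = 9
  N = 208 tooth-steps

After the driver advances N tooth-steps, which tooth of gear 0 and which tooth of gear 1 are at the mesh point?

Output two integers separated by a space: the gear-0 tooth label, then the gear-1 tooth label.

Answer: 16 8

Derivation:
Gear 0 (driver, T0=24): tooth at mesh = N mod T0
  208 = 8 * 24 + 16, so 208 mod 24 = 16
  gear 0 tooth = 16
Gear 1 (driven, T1=9): tooth at mesh = (-N) mod T1
  208 = 23 * 9 + 1, so 208 mod 9 = 1
  (-208) mod 9 = (-1) mod 9 = 9 - 1 = 8
Mesh after 208 steps: gear-0 tooth 16 meets gear-1 tooth 8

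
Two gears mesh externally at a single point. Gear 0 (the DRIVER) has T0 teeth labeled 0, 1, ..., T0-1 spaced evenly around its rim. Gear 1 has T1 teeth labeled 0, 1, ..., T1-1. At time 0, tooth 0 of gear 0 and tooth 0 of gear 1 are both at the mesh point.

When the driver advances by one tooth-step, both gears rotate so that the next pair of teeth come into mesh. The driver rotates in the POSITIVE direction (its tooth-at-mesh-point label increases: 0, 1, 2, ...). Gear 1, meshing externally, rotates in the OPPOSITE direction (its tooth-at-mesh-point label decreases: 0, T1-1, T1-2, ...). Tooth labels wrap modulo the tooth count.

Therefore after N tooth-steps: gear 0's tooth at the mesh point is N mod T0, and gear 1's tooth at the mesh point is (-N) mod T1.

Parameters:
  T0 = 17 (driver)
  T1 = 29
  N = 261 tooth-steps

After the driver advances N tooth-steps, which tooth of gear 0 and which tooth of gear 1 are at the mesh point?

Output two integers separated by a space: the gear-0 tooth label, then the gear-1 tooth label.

Answer: 6 0

Derivation:
Gear 0 (driver, T0=17): tooth at mesh = N mod T0
  261 = 15 * 17 + 6, so 261 mod 17 = 6
  gear 0 tooth = 6
Gear 1 (driven, T1=29): tooth at mesh = (-N) mod T1
  261 = 9 * 29 + 0, so 261 mod 29 = 0
  (-261) mod 29 = 0
Mesh after 261 steps: gear-0 tooth 6 meets gear-1 tooth 0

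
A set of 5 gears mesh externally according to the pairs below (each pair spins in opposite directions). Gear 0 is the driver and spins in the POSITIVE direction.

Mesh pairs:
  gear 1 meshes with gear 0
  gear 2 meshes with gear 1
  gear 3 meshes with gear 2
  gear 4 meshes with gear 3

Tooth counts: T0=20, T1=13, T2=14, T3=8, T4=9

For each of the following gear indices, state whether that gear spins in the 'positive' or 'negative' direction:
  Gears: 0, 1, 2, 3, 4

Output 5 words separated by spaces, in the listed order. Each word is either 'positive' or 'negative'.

Gear 0 (driver): positive (depth 0)
  gear 1: meshes with gear 0 -> depth 1 -> negative (opposite of gear 0)
  gear 2: meshes with gear 1 -> depth 2 -> positive (opposite of gear 1)
  gear 3: meshes with gear 2 -> depth 3 -> negative (opposite of gear 2)
  gear 4: meshes with gear 3 -> depth 4 -> positive (opposite of gear 3)
Queried indices 0, 1, 2, 3, 4 -> positive, negative, positive, negative, positive

Answer: positive negative positive negative positive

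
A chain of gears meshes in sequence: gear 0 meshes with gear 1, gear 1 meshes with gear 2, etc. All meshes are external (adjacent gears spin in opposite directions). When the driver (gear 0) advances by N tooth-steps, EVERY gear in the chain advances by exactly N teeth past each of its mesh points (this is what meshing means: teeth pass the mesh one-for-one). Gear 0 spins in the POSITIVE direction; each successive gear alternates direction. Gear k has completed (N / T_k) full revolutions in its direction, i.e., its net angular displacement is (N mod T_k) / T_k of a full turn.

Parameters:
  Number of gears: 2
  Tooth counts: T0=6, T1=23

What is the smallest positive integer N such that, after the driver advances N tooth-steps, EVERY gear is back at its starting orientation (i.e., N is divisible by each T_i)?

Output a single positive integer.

Answer: 138

Derivation:
Gear k returns to start when N is a multiple of T_k.
All gears at start simultaneously when N is a common multiple of [6, 23]; the smallest such N is lcm(6, 23).
Start: lcm = T0 = 6
Fold in T1=23: gcd(6, 23) = 1; lcm(6, 23) = 6 * 23 / 1 = 138 / 1 = 138
Full cycle length = 138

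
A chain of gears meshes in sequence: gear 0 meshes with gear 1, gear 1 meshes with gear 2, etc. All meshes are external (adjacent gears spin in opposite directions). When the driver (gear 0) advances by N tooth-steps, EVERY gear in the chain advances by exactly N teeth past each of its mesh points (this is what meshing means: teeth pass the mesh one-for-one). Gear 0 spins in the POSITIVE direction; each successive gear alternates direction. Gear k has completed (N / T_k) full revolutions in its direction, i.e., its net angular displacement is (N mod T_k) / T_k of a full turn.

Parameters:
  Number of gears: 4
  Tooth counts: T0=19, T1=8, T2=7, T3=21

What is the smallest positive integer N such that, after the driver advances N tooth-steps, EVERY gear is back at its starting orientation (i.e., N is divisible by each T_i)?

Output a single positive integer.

Gear k returns to start when N is a multiple of T_k.
All gears at start simultaneously when N is a common multiple of [19, 8, 7, 21]; the smallest such N is lcm(19, 8, 7, 21).
Start: lcm = T0 = 19
Fold in T1=8: gcd(19, 8) = 1; lcm(19, 8) = 19 * 8 / 1 = 152 / 1 = 152
Fold in T2=7: gcd(152, 7) = 1; lcm(152, 7) = 152 * 7 / 1 = 1064 / 1 = 1064
Fold in T3=21: gcd(1064, 21) = 7; lcm(1064, 21) = 1064 * 21 / 7 = 22344 / 7 = 3192
Full cycle length = 3192

Answer: 3192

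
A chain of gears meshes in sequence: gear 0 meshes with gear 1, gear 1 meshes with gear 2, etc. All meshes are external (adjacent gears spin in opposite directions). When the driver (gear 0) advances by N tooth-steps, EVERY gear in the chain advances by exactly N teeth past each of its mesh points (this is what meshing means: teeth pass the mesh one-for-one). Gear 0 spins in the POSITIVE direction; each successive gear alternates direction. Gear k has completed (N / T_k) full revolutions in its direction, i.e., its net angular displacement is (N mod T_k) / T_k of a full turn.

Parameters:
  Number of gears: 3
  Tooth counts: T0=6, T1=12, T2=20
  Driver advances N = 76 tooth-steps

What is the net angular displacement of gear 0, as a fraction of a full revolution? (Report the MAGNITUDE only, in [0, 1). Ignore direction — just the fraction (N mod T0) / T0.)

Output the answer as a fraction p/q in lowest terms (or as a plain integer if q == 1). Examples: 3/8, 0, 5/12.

Answer: 2/3

Derivation:
Chain of 3 gears, tooth counts: [6, 12, 20]
  gear 0: T0=6, direction=positive, advance = 76 mod 6 = 4 teeth = 4/6 turn
  gear 1: T1=12, direction=negative, advance = 76 mod 12 = 4 teeth = 4/12 turn
  gear 2: T2=20, direction=positive, advance = 76 mod 20 = 16 teeth = 16/20 turn
Gear 0: 76 mod 6 = 4
Fraction = 4 / 6 = 2/3 (gcd(4,6)=2) = 2/3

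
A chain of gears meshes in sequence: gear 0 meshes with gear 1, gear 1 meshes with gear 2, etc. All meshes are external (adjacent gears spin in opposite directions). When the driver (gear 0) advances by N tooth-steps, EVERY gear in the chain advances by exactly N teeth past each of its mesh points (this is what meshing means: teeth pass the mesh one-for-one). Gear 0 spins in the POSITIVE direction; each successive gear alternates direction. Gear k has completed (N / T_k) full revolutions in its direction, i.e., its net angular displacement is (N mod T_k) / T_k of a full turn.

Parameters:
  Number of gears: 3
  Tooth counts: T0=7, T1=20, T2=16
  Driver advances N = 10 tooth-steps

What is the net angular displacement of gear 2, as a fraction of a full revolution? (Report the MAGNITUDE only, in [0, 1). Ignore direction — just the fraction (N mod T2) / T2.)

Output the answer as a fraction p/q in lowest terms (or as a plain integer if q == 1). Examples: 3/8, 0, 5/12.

Answer: 5/8

Derivation:
Chain of 3 gears, tooth counts: [7, 20, 16]
  gear 0: T0=7, direction=positive, advance = 10 mod 7 = 3 teeth = 3/7 turn
  gear 1: T1=20, direction=negative, advance = 10 mod 20 = 10 teeth = 10/20 turn
  gear 2: T2=16, direction=positive, advance = 10 mod 16 = 10 teeth = 10/16 turn
Gear 2: 10 mod 16 = 10
Fraction = 10 / 16 = 5/8 (gcd(10,16)=2) = 5/8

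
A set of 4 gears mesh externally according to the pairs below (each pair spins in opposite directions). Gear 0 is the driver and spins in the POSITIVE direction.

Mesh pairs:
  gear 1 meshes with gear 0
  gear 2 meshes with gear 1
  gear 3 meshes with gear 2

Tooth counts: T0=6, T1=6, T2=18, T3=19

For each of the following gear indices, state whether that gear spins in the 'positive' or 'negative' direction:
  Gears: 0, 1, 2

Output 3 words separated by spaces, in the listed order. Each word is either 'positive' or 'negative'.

Gear 0 (driver): positive (depth 0)
  gear 1: meshes with gear 0 -> depth 1 -> negative (opposite of gear 0)
  gear 2: meshes with gear 1 -> depth 2 -> positive (opposite of gear 1)
  gear 3: meshes with gear 2 -> depth 3 -> negative (opposite of gear 2)
Queried indices 0, 1, 2 -> positive, negative, positive

Answer: positive negative positive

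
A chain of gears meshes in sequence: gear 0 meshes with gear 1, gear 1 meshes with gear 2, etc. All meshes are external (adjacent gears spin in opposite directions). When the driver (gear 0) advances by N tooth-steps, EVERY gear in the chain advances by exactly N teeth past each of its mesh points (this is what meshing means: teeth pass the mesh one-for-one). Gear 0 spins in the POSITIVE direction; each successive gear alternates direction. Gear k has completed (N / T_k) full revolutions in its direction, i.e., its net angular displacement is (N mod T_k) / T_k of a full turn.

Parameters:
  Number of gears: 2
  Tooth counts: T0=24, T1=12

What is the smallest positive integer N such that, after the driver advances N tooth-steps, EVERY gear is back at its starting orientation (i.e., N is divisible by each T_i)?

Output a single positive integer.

Gear k returns to start when N is a multiple of T_k.
All gears at start simultaneously when N is a common multiple of [24, 12]; the smallest such N is lcm(24, 12).
Start: lcm = T0 = 24
Fold in T1=12: gcd(24, 12) = 12; lcm(24, 12) = 24 * 12 / 12 = 288 / 12 = 24
Full cycle length = 24

Answer: 24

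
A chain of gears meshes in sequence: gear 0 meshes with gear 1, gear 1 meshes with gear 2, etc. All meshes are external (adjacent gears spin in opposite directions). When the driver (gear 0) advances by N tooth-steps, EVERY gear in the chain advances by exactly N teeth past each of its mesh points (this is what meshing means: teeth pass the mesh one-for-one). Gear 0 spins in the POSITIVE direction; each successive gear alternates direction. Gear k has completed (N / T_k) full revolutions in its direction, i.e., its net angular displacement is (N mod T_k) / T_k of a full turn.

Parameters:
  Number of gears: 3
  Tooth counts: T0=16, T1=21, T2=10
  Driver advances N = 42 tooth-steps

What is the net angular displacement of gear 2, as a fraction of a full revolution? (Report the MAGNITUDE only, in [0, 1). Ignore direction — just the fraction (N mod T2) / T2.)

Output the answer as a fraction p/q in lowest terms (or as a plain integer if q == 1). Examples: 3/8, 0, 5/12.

Chain of 3 gears, tooth counts: [16, 21, 10]
  gear 0: T0=16, direction=positive, advance = 42 mod 16 = 10 teeth = 10/16 turn
  gear 1: T1=21, direction=negative, advance = 42 mod 21 = 0 teeth = 0/21 turn
  gear 2: T2=10, direction=positive, advance = 42 mod 10 = 2 teeth = 2/10 turn
Gear 2: 42 mod 10 = 2
Fraction = 2 / 10 = 1/5 (gcd(2,10)=2) = 1/5

Answer: 1/5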